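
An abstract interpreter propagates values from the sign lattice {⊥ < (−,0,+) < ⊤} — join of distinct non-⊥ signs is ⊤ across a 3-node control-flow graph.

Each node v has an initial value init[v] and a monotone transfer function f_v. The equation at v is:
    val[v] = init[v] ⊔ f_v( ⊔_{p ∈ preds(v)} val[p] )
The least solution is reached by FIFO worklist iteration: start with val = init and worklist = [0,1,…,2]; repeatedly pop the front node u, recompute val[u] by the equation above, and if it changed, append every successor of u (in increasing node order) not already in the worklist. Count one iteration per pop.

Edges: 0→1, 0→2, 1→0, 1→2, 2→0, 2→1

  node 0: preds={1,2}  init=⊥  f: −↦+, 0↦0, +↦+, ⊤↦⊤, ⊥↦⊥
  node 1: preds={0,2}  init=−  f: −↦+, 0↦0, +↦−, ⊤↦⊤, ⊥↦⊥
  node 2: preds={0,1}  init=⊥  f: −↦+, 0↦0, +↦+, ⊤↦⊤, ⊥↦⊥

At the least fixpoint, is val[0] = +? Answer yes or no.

no

Worklist (7 pops):
  #1 pop 0: in=− → + (was ⊥); enqueue []
  #2 pop 1: in=+ → − (no change)
  #3 pop 2: in=⊤ → ⊤ (was ⊥); enqueue [0,1]
  #4 pop 0: in=⊤ → ⊤ (was +); enqueue [2]
  #5 pop 1: in=⊤ → ⊤ (was −); enqueue [0]
  #6 pop 2: in=⊤ → ⊤ (no change)
  #7 pop 0: in=⊤ → ⊤ (no change)

Fixpoint:
  val[0] = ⊤
  val[1] = ⊤
  val[2] = ⊤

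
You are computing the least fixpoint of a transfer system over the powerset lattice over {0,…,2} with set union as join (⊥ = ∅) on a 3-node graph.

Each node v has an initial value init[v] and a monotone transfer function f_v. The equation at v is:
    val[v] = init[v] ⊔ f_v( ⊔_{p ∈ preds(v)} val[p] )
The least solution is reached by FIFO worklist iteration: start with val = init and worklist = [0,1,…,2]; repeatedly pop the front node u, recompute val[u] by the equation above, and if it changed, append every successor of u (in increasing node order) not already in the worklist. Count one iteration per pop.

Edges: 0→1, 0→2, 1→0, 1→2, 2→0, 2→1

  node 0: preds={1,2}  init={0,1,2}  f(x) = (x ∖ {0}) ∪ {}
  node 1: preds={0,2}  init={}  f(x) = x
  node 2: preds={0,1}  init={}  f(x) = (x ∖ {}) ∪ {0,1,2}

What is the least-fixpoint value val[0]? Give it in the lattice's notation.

{0,1,2}

Worklist (5 pops):
  #1 pop 0: in={} → {0,1,2} (no change)
  #2 pop 1: in={0,1,2} → {0,1,2} (was {}); enqueue [0]
  #3 pop 2: in={0,1,2} → {0,1,2} (was {}); enqueue [1]
  #4 pop 0: in={0,1,2} → {0,1,2} (no change)
  #5 pop 1: in={0,1,2} → {0,1,2} (no change)

Fixpoint:
  val[0] = {0,1,2}
  val[1] = {0,1,2}
  val[2] = {0,1,2}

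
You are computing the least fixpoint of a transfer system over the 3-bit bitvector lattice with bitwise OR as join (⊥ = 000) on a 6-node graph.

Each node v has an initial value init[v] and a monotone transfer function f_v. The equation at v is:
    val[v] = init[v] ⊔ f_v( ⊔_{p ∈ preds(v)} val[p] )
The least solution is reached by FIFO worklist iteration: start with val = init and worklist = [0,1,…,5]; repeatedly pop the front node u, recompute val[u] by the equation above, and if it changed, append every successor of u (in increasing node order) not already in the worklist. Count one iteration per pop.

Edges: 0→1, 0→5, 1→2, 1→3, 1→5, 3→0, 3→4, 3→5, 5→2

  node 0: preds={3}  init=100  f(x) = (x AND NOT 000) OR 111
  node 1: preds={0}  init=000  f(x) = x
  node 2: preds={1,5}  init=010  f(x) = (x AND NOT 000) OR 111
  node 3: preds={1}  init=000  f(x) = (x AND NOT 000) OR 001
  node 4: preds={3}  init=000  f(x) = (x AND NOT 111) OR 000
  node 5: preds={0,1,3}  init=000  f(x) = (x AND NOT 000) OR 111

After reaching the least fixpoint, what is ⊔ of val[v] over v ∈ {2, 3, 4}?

Worklist (8 pops):
  #1 pop 0: in=000 → 111 (was 100); enqueue []
  #2 pop 1: in=111 → 111 (was 000); enqueue []
  #3 pop 2: in=111 → 111 (was 010); enqueue []
  #4 pop 3: in=111 → 111 (was 000); enqueue [0]
  #5 pop 4: in=111 → 000 (no change)
  #6 pop 5: in=111 → 111 (was 000); enqueue [2]
  #7 pop 0: in=111 → 111 (no change)
  #8 pop 2: in=111 → 111 (no change)

Fixpoint:
  val[0] = 111
  val[1] = 111
  val[2] = 111
  val[3] = 111
  val[4] = 000
  val[5] = 111

111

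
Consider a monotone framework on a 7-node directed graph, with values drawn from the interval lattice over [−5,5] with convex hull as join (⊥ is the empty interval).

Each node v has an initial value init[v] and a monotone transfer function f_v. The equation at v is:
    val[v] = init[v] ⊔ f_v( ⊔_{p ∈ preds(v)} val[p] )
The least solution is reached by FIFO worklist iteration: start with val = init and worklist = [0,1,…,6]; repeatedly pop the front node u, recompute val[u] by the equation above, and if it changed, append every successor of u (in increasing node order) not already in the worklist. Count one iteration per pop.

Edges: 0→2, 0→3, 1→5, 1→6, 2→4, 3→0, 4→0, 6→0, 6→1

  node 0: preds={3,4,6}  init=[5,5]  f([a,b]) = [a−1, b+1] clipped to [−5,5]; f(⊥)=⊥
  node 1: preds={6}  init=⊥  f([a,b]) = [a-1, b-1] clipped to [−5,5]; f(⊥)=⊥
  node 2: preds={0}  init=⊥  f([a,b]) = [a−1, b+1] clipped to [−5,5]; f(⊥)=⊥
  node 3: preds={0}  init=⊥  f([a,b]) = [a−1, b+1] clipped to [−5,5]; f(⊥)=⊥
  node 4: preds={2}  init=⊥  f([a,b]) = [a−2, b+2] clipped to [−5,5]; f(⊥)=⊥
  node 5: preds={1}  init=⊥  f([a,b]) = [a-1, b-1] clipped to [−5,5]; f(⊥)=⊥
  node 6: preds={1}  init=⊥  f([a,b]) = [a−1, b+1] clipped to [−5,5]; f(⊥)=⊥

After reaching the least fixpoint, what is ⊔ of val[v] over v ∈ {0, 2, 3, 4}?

Iteration log — 20 steps:
  step 1. node 0  ⊔preds=⊥  new=[5,5]  stable
  step 2. node 1  ⊔preds=⊥  new=⊥  stable
  step 3. node 2  ⊔preds=[5,5]  new=[4,5]  old=⊥  +wl: 
  step 4. node 3  ⊔preds=[5,5]  new=[4,5]  old=⊥  +wl: 0
  step 5. node 4  ⊔preds=[4,5]  new=[2,5]  old=⊥  +wl: 
  step 6. node 5  ⊔preds=⊥  new=⊥  stable
  step 7. node 6  ⊔preds=⊥  new=⊥  stable
  step 8. node 0  ⊔preds=[2,5]  new=[1,5]  old=[5,5]  +wl: 2,3
  step 9. node 2  ⊔preds=[1,5]  new=[0,5]  old=[4,5]  +wl: 4
  step 10. node 3  ⊔preds=[1,5]  new=[0,5]  old=[4,5]  +wl: 0
  step 11. node 4  ⊔preds=[0,5]  new=[-2,5]  old=[2,5]  +wl: 
  step 12. node 0  ⊔preds=[-2,5]  new=[-3,5]  old=[1,5]  +wl: 2,3
  step 13. node 2  ⊔preds=[-3,5]  new=[-4,5]  old=[0,5]  +wl: 4
  step 14. node 3  ⊔preds=[-3,5]  new=[-4,5]  old=[0,5]  +wl: 0
  step 15. node 4  ⊔preds=[-4,5]  new=[-5,5]  old=[-2,5]  +wl: 
  step 16. node 0  ⊔preds=[-5,5]  new=[-5,5]  old=[-3,5]  +wl: 2,3
  step 17. node 2  ⊔preds=[-5,5]  new=[-5,5]  old=[-4,5]  +wl: 4
  step 18. node 3  ⊔preds=[-5,5]  new=[-5,5]  old=[-4,5]  +wl: 0
  step 19. node 4  ⊔preds=[-5,5]  new=[-5,5]  stable
  step 20. node 0  ⊔preds=[-5,5]  new=[-5,5]  stable

Least fixpoint reached:
  node 0: [-5,5]
  node 1: ⊥
  node 2: [-5,5]
  node 3: [-5,5]
  node 4: [-5,5]
  node 5: ⊥
  node 6: ⊥

[-5,5]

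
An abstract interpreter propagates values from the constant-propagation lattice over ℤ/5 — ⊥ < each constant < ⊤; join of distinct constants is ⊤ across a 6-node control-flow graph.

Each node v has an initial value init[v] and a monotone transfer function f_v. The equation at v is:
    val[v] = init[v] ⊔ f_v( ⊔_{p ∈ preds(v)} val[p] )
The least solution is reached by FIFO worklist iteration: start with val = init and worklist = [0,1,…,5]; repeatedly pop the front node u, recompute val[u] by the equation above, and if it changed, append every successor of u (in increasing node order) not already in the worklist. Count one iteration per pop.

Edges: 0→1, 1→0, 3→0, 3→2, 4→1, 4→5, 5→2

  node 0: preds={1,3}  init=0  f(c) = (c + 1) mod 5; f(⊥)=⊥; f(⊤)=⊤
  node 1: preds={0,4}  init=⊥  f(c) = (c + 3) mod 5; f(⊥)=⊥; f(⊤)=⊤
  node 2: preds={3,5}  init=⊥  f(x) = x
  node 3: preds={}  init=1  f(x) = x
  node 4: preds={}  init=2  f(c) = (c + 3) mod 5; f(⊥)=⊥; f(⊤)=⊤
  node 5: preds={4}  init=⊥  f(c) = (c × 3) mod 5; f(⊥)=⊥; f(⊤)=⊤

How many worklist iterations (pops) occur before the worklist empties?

Iteration log — 8 steps:
  step 1. node 0  ⊔preds=1  new=⊤  old=0  +wl: 
  step 2. node 1  ⊔preds=⊤  new=⊤  old=⊥  +wl: 0
  step 3. node 2  ⊔preds=1  new=1  old=⊥  +wl: 
  step 4. node 3  ⊔preds=⊥  new=1  stable
  step 5. node 4  ⊔preds=⊥  new=2  stable
  step 6. node 5  ⊔preds=2  new=1  old=⊥  +wl: 2
  step 7. node 0  ⊔preds=⊤  new=⊤  stable
  step 8. node 2  ⊔preds=1  new=1  stable

Least fixpoint reached:
  node 0: ⊤
  node 1: ⊤
  node 2: 1
  node 3: 1
  node 4: 2
  node 5: 1

8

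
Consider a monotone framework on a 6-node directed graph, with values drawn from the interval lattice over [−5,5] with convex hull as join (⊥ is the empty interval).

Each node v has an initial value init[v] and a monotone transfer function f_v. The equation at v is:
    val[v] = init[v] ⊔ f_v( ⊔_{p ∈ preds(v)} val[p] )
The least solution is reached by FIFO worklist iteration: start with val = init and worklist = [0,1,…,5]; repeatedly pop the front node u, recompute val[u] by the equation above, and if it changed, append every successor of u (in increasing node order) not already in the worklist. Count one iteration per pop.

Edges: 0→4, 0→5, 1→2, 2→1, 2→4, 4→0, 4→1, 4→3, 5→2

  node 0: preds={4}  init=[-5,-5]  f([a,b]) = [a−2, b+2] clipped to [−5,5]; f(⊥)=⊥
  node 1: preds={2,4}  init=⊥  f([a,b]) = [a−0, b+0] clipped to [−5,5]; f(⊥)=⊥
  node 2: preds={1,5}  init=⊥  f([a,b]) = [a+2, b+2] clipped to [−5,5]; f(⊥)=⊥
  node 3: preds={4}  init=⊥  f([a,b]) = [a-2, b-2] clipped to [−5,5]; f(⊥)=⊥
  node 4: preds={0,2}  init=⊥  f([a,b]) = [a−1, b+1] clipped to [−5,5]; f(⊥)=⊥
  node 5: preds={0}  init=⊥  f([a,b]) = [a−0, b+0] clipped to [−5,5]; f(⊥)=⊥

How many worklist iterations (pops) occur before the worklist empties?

Worklist (32 pops):
  #1 pop 0: in=⊥ → [-5,-5] (no change)
  #2 pop 1: in=⊥ → ⊥ (no change)
  #3 pop 2: in=⊥ → ⊥ (no change)
  #4 pop 3: in=⊥ → ⊥ (no change)
  #5 pop 4: in=[-5,-5] → [-5,-4] (was ⊥); enqueue [0,1,3]
  #6 pop 5: in=[-5,-5] → [-5,-5] (was ⊥); enqueue [2]
  #7 pop 0: in=[-5,-4] → [-5,-2] (was [-5,-5]); enqueue [4,5]
  #8 pop 1: in=[-5,-4] → [-5,-4] (was ⊥); enqueue []
  #9 pop 3: in=[-5,-4] → [-5,-5] (was ⊥); enqueue []
  #10 pop 2: in=[-5,-4] → [-3,-2] (was ⊥); enqueue [1]
  #11 pop 4: in=[-5,-2] → [-5,-1] (was [-5,-4]); enqueue [0,3]
  #12 pop 5: in=[-5,-2] → [-5,-2] (was [-5,-5]); enqueue [2]
  #13 pop 1: in=[-5,-1] → [-5,-1] (was [-5,-4]); enqueue []
  #14 pop 0: in=[-5,-1] → [-5,1] (was [-5,-2]); enqueue [4,5]
  #15 pop 3: in=[-5,-1] → [-5,-3] (was [-5,-5]); enqueue []
  #16 pop 2: in=[-5,-1] → [-3,1] (was [-3,-2]); enqueue [1]
  #17 pop 4: in=[-5,1] → [-5,2] (was [-5,-1]); enqueue [0,3]
  #18 pop 5: in=[-5,1] → [-5,1] (was [-5,-2]); enqueue [2]
  #19 pop 1: in=[-5,2] → [-5,2] (was [-5,-1]); enqueue []
  #20 pop 0: in=[-5,2] → [-5,4] (was [-5,1]); enqueue [4,5]
  #21 pop 3: in=[-5,2] → [-5,0] (was [-5,-3]); enqueue []
  #22 pop 2: in=[-5,2] → [-3,4] (was [-3,1]); enqueue [1]
  #23 pop 4: in=[-5,4] → [-5,5] (was [-5,2]); enqueue [0,3]
  #24 pop 5: in=[-5,4] → [-5,4] (was [-5,1]); enqueue [2]
  #25 pop 1: in=[-5,5] → [-5,5] (was [-5,2]); enqueue []
  #26 pop 0: in=[-5,5] → [-5,5] (was [-5,4]); enqueue [4,5]
  #27 pop 3: in=[-5,5] → [-5,3] (was [-5,0]); enqueue []
  #28 pop 2: in=[-5,5] → [-3,5] (was [-3,4]); enqueue [1]
  #29 pop 4: in=[-5,5] → [-5,5] (no change)
  #30 pop 5: in=[-5,5] → [-5,5] (was [-5,4]); enqueue [2]
  #31 pop 1: in=[-5,5] → [-5,5] (no change)
  #32 pop 2: in=[-5,5] → [-3,5] (no change)

Fixpoint:
  val[0] = [-5,5]
  val[1] = [-5,5]
  val[2] = [-3,5]
  val[3] = [-5,3]
  val[4] = [-5,5]
  val[5] = [-5,5]

32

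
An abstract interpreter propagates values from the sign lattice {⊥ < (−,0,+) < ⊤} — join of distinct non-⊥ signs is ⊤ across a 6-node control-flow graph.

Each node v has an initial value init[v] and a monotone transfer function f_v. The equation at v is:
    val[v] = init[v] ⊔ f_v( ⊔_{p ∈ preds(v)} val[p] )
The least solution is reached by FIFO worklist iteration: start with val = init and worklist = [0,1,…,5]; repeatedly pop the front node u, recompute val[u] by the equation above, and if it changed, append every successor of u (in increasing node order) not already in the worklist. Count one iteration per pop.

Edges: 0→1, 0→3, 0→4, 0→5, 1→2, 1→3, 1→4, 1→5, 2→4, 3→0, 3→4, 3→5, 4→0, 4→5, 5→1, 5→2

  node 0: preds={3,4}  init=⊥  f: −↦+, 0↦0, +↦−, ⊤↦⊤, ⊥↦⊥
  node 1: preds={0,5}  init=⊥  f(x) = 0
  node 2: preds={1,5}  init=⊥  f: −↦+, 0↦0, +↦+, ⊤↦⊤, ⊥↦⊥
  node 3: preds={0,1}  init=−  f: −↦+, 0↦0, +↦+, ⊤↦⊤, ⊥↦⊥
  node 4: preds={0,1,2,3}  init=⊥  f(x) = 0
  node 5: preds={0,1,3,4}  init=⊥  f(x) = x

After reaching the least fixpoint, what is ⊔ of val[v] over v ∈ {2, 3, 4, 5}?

Trace (12 dequeues):
  [1] u=0 | in − | out + | prev ⊥ | push {}
  [2] u=1 | in + | out 0 | prev ⊥ | push {}
  [3] u=2 | in 0 | out 0 | prev ⊥ | push {}
  [4] u=3 | in ⊤ | out ⊤ | prev − | push {0}
  [5] u=4 | in ⊤ | out 0 | prev ⊥ | push {}
  [6] u=5 | in ⊤ | out ⊤ | prev ⊥ | push {1,2}
  [7] u=0 | in ⊤ | out ⊤ | prev + | push {3,4,5}
  [8] u=1 | in ⊤ | out 0 | ==
  [9] u=2 | in ⊤ | out ⊤ | prev 0 | push {}
  [10] u=3 | in ⊤ | out ⊤ | ==
  [11] u=4 | in ⊤ | out 0 | ==
  [12] u=5 | in ⊤ | out ⊤ | ==

Converged values:
  [0] ⊤
  [1] 0
  [2] ⊤
  [3] ⊤
  [4] 0
  [5] ⊤

⊤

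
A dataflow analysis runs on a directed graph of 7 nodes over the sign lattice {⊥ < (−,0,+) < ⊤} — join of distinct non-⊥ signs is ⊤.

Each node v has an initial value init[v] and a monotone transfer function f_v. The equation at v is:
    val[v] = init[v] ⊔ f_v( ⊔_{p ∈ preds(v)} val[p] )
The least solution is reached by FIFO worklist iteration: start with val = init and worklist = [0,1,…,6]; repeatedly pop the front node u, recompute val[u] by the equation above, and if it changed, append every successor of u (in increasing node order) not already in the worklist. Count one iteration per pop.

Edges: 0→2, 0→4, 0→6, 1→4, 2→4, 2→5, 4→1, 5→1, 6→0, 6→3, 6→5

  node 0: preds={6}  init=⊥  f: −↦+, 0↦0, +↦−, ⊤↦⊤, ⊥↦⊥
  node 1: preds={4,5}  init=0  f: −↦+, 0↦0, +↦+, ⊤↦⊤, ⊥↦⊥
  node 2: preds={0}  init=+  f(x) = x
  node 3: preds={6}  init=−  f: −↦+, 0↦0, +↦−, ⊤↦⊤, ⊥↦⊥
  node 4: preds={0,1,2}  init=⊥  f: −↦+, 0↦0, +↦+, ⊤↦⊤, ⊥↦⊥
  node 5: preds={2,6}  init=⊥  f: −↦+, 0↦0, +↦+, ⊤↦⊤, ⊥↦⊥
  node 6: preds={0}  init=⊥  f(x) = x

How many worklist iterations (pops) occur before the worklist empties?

Worklist (9 pops):
  #1 pop 0: in=⊥ → ⊥ (no change)
  #2 pop 1: in=⊥ → 0 (no change)
  #3 pop 2: in=⊥ → + (no change)
  #4 pop 3: in=⊥ → − (no change)
  #5 pop 4: in=⊤ → ⊤ (was ⊥); enqueue [1]
  #6 pop 5: in=+ → + (was ⊥); enqueue []
  #7 pop 6: in=⊥ → ⊥ (no change)
  #8 pop 1: in=⊤ → ⊤ (was 0); enqueue [4]
  #9 pop 4: in=⊤ → ⊤ (no change)

Fixpoint:
  val[0] = ⊥
  val[1] = ⊤
  val[2] = +
  val[3] = −
  val[4] = ⊤
  val[5] = +
  val[6] = ⊥

9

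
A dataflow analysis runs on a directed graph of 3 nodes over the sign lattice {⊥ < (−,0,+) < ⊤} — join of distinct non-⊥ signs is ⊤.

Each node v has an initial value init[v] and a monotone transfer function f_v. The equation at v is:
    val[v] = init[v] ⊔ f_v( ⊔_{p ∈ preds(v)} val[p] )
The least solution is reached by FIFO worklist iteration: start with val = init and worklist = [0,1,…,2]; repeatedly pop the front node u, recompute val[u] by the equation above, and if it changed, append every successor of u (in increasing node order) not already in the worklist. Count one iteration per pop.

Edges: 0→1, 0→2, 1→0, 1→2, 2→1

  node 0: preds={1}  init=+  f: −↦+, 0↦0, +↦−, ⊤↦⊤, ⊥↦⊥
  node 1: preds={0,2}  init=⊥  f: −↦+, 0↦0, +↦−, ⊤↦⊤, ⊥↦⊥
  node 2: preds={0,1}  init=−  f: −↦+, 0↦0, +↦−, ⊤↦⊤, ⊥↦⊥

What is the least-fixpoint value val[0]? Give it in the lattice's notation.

⊤

Iteration log — 6 steps:
  step 1. node 0  ⊔preds=⊥  new=+  stable
  step 2. node 1  ⊔preds=⊤  new=⊤  old=⊥  +wl: 0
  step 3. node 2  ⊔preds=⊤  new=⊤  old=−  +wl: 1
  step 4. node 0  ⊔preds=⊤  new=⊤  old=+  +wl: 2
  step 5. node 1  ⊔preds=⊤  new=⊤  stable
  step 6. node 2  ⊔preds=⊤  new=⊤  stable

Least fixpoint reached:
  node 0: ⊤
  node 1: ⊤
  node 2: ⊤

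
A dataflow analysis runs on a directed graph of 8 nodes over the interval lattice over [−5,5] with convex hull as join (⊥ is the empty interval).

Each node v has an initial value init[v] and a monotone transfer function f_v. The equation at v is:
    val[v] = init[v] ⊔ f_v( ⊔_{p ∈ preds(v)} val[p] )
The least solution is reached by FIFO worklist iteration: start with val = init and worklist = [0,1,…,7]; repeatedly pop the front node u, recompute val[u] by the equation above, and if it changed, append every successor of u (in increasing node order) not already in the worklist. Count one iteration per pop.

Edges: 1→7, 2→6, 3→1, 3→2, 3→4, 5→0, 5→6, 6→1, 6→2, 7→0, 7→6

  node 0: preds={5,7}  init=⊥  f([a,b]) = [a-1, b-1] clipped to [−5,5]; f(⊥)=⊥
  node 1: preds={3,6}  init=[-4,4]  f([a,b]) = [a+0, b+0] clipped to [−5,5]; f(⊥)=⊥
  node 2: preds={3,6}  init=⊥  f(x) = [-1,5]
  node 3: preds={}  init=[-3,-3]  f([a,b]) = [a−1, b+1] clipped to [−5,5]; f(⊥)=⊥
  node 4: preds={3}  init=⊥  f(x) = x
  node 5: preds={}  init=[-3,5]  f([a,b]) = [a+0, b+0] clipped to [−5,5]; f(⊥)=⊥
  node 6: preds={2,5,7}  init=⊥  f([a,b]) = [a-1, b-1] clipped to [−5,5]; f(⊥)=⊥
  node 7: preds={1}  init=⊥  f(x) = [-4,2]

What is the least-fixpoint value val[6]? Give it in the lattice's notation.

Trace (15 dequeues):
  [1] u=0 | in [-3,5] | out [-4,4] | prev ⊥ | push {}
  [2] u=1 | in [-3,-3] | out [-4,4] | ==
  [3] u=2 | in [-3,-3] | out [-1,5] | prev ⊥ | push {}
  [4] u=3 | in ⊥ | out [-3,-3] | ==
  [5] u=4 | in [-3,-3] | out [-3,-3] | prev ⊥ | push {}
  [6] u=5 | in ⊥ | out [-3,5] | ==
  [7] u=6 | in [-3,5] | out [-4,4] | prev ⊥ | push {1,2}
  [8] u=7 | in [-4,4] | out [-4,2] | prev ⊥ | push {0,6}
  [9] u=1 | in [-4,4] | out [-4,4] | ==
  [10] u=2 | in [-4,4] | out [-1,5] | ==
  [11] u=0 | in [-4,5] | out [-5,4] | prev [-4,4] | push {}
  [12] u=6 | in [-4,5] | out [-5,4] | prev [-4,4] | push {1,2}
  [13] u=1 | in [-5,4] | out [-5,4] | prev [-4,4] | push {7}
  [14] u=2 | in [-5,4] | out [-1,5] | ==
  [15] u=7 | in [-5,4] | out [-4,2] | ==

Converged values:
  [0] [-5,4]
  [1] [-5,4]
  [2] [-1,5]
  [3] [-3,-3]
  [4] [-3,-3]
  [5] [-3,5]
  [6] [-5,4]
  [7] [-4,2]

[-5,4]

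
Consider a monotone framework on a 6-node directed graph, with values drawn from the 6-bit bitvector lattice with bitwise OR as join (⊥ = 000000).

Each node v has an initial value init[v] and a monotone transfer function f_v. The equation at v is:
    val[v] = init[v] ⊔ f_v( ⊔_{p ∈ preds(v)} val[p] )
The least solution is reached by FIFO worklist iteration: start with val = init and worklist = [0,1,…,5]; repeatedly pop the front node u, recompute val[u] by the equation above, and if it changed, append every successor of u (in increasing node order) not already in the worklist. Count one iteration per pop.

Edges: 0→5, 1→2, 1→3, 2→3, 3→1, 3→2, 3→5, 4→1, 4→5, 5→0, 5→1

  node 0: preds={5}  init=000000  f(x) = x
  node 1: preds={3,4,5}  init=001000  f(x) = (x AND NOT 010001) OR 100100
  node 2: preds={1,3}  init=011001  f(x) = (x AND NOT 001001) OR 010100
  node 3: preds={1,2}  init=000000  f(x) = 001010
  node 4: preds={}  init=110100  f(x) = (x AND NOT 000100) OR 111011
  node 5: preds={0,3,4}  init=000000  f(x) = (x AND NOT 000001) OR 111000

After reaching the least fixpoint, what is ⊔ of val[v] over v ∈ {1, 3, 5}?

Worklist (11 pops):
  #1 pop 0: in=000000 → 000000 (no change)
  #2 pop 1: in=110100 → 101100 (was 001000); enqueue []
  #3 pop 2: in=101100 → 111101 (was 011001); enqueue []
  #4 pop 3: in=111101 → 001010 (was 000000); enqueue [1,2]
  #5 pop 4: in=000000 → 111111 (was 110100); enqueue []
  #6 pop 5: in=111111 → 111110 (was 000000); enqueue [0]
  #7 pop 1: in=111111 → 101110 (was 101100); enqueue [3]
  #8 pop 2: in=101110 → 111111 (was 111101); enqueue []
  #9 pop 0: in=111110 → 111110 (was 000000); enqueue [5]
  #10 pop 3: in=111111 → 001010 (no change)
  #11 pop 5: in=111111 → 111110 (no change)

Fixpoint:
  val[0] = 111110
  val[1] = 101110
  val[2] = 111111
  val[3] = 001010
  val[4] = 111111
  val[5] = 111110

111110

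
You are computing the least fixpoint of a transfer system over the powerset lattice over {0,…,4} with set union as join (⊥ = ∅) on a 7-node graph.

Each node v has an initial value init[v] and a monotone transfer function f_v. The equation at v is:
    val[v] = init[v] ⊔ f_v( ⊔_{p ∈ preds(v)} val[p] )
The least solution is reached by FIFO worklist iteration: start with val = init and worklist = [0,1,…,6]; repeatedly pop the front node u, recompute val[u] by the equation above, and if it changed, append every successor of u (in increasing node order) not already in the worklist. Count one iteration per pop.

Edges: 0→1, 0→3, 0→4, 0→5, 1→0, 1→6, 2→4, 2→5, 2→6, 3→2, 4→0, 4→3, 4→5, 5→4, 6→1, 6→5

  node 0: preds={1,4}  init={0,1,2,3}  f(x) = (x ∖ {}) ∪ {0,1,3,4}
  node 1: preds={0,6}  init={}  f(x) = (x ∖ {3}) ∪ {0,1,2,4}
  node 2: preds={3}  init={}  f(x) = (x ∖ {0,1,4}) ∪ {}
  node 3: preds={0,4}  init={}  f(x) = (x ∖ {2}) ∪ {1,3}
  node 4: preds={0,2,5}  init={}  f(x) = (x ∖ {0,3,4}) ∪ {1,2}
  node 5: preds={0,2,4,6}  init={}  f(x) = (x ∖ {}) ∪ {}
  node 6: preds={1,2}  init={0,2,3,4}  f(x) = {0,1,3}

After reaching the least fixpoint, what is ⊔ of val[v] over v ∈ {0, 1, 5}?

{0,1,2,3,4}

Iteration log — 14 steps:
  step 1. node 0  ⊔preds={}  new={0,1,2,3,4}  old={0,1,2,3}  +wl: 
  step 2. node 1  ⊔preds={0,1,2,3,4}  new={0,1,2,4}  old={}  +wl: 0
  step 3. node 2  ⊔preds={}  new={}  stable
  step 4. node 3  ⊔preds={0,1,2,3,4}  new={0,1,3,4}  old={}  +wl: 2
  step 5. node 4  ⊔preds={0,1,2,3,4}  new={1,2}  old={}  +wl: 3
  step 6. node 5  ⊔preds={0,1,2,3,4}  new={0,1,2,3,4}  old={}  +wl: 4
  step 7. node 6  ⊔preds={0,1,2,4}  new={0,1,2,3,4}  old={0,2,3,4}  +wl: 1,5
  step 8. node 0  ⊔preds={0,1,2,4}  new={0,1,2,3,4}  stable
  step 9. node 2  ⊔preds={0,1,3,4}  new={3}  old={}  +wl: 6
  step 10. node 3  ⊔preds={0,1,2,3,4}  new={0,1,3,4}  stable
  step 11. node 4  ⊔preds={0,1,2,3,4}  new={1,2}  stable
  step 12. node 1  ⊔preds={0,1,2,3,4}  new={0,1,2,4}  stable
  step 13. node 5  ⊔preds={0,1,2,3,4}  new={0,1,2,3,4}  stable
  step 14. node 6  ⊔preds={0,1,2,3,4}  new={0,1,2,3,4}  stable

Least fixpoint reached:
  node 0: {0,1,2,3,4}
  node 1: {0,1,2,4}
  node 2: {3}
  node 3: {0,1,3,4}
  node 4: {1,2}
  node 5: {0,1,2,3,4}
  node 6: {0,1,2,3,4}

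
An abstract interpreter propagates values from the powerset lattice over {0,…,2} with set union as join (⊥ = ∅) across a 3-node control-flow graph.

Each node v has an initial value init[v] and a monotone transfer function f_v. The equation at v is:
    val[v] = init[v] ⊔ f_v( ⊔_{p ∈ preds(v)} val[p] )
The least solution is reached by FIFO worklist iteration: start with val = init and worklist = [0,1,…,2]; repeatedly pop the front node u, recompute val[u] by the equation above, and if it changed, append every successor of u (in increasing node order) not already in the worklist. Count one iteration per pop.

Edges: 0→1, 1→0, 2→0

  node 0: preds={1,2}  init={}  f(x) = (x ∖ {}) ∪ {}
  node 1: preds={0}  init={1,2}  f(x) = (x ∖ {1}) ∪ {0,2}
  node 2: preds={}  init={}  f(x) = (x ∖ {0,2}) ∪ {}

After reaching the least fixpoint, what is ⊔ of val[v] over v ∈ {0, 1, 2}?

Iteration log — 5 steps:
  step 1. node 0  ⊔preds={1,2}  new={1,2}  old={}  +wl: 
  step 2. node 1  ⊔preds={1,2}  new={0,1,2}  old={1,2}  +wl: 0
  step 3. node 2  ⊔preds={}  new={}  stable
  step 4. node 0  ⊔preds={0,1,2}  new={0,1,2}  old={1,2}  +wl: 1
  step 5. node 1  ⊔preds={0,1,2}  new={0,1,2}  stable

Least fixpoint reached:
  node 0: {0,1,2}
  node 1: {0,1,2}
  node 2: {}

{0,1,2}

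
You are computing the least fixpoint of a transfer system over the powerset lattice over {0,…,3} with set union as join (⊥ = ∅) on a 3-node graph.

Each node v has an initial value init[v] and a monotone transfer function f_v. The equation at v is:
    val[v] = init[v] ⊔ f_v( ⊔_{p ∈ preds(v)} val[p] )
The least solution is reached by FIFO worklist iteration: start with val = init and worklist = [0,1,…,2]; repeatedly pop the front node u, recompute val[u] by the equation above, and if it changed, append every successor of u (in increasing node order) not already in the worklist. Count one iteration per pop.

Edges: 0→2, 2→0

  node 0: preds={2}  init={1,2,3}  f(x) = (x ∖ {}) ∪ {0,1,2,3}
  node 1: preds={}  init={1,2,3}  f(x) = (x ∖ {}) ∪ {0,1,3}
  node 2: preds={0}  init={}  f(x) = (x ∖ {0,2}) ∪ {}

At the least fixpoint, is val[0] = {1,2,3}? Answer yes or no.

Worklist (4 pops):
  #1 pop 0: in={} → {0,1,2,3} (was {1,2,3}); enqueue []
  #2 pop 1: in={} → {0,1,2,3} (was {1,2,3}); enqueue []
  #3 pop 2: in={0,1,2,3} → {1,3} (was {}); enqueue [0]
  #4 pop 0: in={1,3} → {0,1,2,3} (no change)

Fixpoint:
  val[0] = {0,1,2,3}
  val[1] = {0,1,2,3}
  val[2] = {1,3}

no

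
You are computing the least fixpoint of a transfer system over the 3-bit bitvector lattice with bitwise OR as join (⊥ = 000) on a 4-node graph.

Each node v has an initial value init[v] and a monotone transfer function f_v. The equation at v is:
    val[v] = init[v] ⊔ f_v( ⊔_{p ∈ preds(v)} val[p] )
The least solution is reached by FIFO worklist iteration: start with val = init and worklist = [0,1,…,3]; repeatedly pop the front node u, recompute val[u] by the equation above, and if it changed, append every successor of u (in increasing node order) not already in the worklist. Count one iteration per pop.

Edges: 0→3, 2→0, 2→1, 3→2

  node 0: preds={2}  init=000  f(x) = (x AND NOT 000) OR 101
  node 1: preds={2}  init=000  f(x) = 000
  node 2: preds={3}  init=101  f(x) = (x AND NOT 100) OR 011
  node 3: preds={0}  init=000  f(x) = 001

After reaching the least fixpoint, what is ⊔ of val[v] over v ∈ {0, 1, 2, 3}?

Worklist (8 pops):
  #1 pop 0: in=101 → 101 (was 000); enqueue []
  #2 pop 1: in=101 → 000 (no change)
  #3 pop 2: in=000 → 111 (was 101); enqueue [0,1]
  #4 pop 3: in=101 → 001 (was 000); enqueue [2]
  #5 pop 0: in=111 → 111 (was 101); enqueue [3]
  #6 pop 1: in=111 → 000 (no change)
  #7 pop 2: in=001 → 111 (no change)
  #8 pop 3: in=111 → 001 (no change)

Fixpoint:
  val[0] = 111
  val[1] = 000
  val[2] = 111
  val[3] = 001

111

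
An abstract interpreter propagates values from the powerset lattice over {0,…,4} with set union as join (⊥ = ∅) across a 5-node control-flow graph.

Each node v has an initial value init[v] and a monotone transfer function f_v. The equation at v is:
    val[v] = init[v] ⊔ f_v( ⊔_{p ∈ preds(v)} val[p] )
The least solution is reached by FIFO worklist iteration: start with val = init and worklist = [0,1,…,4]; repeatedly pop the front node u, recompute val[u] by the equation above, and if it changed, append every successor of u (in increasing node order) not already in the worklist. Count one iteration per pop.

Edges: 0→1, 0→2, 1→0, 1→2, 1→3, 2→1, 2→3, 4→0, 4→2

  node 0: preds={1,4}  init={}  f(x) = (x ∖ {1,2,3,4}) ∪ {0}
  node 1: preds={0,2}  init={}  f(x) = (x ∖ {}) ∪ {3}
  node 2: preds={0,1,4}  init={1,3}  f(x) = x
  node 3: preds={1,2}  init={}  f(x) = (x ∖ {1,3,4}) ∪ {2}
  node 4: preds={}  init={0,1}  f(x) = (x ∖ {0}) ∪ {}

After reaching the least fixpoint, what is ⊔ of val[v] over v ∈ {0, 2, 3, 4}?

Trace (7 dequeues):
  [1] u=0 | in {0,1} | out {0} | prev {} | push {}
  [2] u=1 | in {0,1,3} | out {0,1,3} | prev {} | push {0}
  [3] u=2 | in {0,1,3} | out {0,1,3} | prev {1,3} | push {1}
  [4] u=3 | in {0,1,3} | out {0,2} | prev {} | push {}
  [5] u=4 | in {} | out {0,1} | ==
  [6] u=0 | in {0,1,3} | out {0} | ==
  [7] u=1 | in {0,1,3} | out {0,1,3} | ==

Converged values:
  [0] {0}
  [1] {0,1,3}
  [2] {0,1,3}
  [3] {0,2}
  [4] {0,1}

{0,1,2,3}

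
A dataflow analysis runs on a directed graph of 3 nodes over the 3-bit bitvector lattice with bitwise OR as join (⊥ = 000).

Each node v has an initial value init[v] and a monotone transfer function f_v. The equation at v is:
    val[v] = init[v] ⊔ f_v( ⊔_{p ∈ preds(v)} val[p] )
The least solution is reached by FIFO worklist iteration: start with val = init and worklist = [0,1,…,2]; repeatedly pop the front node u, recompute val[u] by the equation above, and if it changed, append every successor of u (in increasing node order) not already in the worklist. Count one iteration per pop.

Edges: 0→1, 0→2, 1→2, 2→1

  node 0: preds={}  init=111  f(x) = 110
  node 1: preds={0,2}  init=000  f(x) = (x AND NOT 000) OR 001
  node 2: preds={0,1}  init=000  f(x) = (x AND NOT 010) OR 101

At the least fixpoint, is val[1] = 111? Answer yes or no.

yes

Iteration log — 4 steps:
  step 1. node 0  ⊔preds=000  new=111  stable
  step 2. node 1  ⊔preds=111  new=111  old=000  +wl: 
  step 3. node 2  ⊔preds=111  new=101  old=000  +wl: 1
  step 4. node 1  ⊔preds=111  new=111  stable

Least fixpoint reached:
  node 0: 111
  node 1: 111
  node 2: 101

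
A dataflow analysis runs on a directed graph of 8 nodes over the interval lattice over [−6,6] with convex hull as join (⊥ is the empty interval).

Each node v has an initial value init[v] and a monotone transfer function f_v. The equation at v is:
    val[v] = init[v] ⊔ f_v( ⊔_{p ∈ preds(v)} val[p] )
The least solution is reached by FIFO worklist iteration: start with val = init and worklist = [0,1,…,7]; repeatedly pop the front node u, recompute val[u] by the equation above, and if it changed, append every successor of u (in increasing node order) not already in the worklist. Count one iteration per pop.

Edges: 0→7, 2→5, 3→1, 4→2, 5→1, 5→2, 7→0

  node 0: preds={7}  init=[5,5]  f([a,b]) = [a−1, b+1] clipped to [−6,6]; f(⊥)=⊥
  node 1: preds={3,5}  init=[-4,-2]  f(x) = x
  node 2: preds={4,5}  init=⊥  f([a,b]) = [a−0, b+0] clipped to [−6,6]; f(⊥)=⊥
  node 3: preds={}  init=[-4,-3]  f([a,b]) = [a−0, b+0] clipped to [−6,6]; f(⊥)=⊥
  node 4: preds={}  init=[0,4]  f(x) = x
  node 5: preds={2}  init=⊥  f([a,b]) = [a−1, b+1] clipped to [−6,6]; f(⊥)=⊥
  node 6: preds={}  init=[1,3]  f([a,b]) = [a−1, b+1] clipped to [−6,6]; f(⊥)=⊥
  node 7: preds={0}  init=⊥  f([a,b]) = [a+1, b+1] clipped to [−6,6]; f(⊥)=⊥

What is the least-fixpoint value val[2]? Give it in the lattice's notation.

Trace (28 dequeues):
  [1] u=0 | in ⊥ | out [5,5] | ==
  [2] u=1 | in [-4,-3] | out [-4,-2] | ==
  [3] u=2 | in [0,4] | out [0,4] | prev ⊥ | push {}
  [4] u=3 | in ⊥ | out [-4,-3] | ==
  [5] u=4 | in ⊥ | out [0,4] | ==
  [6] u=5 | in [0,4] | out [-1,5] | prev ⊥ | push {1,2}
  [7] u=6 | in ⊥ | out [1,3] | ==
  [8] u=7 | in [5,5] | out [6,6] | prev ⊥ | push {0}
  [9] u=1 | in [-4,5] | out [-4,5] | prev [-4,-2] | push {}
  [10] u=2 | in [-1,5] | out [-1,5] | prev [0,4] | push {5}
  [11] u=0 | in [6,6] | out [5,6] | prev [5,5] | push {7}
  [12] u=5 | in [-1,5] | out [-2,6] | prev [-1,5] | push {1,2}
  [13] u=7 | in [5,6] | out [6,6] | ==
  [14] u=1 | in [-4,6] | out [-4,6] | prev [-4,5] | push {}
  [15] u=2 | in [-2,6] | out [-2,6] | prev [-1,5] | push {5}
  [16] u=5 | in [-2,6] | out [-3,6] | prev [-2,6] | push {1,2}
  [17] u=1 | in [-4,6] | out [-4,6] | ==
  [18] u=2 | in [-3,6] | out [-3,6] | prev [-2,6] | push {5}
  [19] u=5 | in [-3,6] | out [-4,6] | prev [-3,6] | push {1,2}
  [20] u=1 | in [-4,6] | out [-4,6] | ==
  [21] u=2 | in [-4,6] | out [-4,6] | prev [-3,6] | push {5}
  [22] u=5 | in [-4,6] | out [-5,6] | prev [-4,6] | push {1,2}
  [23] u=1 | in [-5,6] | out [-5,6] | prev [-4,6] | push {}
  [24] u=2 | in [-5,6] | out [-5,6] | prev [-4,6] | push {5}
  [25] u=5 | in [-5,6] | out [-6,6] | prev [-5,6] | push {1,2}
  [26] u=1 | in [-6,6] | out [-6,6] | prev [-5,6] | push {}
  [27] u=2 | in [-6,6] | out [-6,6] | prev [-5,6] | push {5}
  [28] u=5 | in [-6,6] | out [-6,6] | ==

Converged values:
  [0] [5,6]
  [1] [-6,6]
  [2] [-6,6]
  [3] [-4,-3]
  [4] [0,4]
  [5] [-6,6]
  [6] [1,3]
  [7] [6,6]

[-6,6]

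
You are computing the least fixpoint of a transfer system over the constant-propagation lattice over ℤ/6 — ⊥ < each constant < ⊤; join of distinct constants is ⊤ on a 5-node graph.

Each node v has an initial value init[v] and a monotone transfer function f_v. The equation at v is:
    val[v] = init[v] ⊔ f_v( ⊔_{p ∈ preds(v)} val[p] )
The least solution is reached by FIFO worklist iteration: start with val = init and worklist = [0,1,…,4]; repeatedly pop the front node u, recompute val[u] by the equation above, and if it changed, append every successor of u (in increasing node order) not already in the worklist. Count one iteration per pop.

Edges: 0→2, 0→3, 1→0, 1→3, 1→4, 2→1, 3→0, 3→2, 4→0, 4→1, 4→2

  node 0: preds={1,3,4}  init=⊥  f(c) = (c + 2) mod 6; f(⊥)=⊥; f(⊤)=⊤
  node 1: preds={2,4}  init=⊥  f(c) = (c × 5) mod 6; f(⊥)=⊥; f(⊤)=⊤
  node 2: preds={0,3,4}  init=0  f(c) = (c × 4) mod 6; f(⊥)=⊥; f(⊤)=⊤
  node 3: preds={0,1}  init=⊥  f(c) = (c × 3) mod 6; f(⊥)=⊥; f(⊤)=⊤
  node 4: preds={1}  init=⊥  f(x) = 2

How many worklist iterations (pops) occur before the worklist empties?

12

Trace (12 dequeues):
  [1] u=0 | in ⊥ | out ⊥ | ==
  [2] u=1 | in 0 | out 0 | prev ⊥ | push {0}
  [3] u=2 | in ⊥ | out 0 | ==
  [4] u=3 | in 0 | out 0 | prev ⊥ | push {2}
  [5] u=4 | in 0 | out 2 | prev ⊥ | push {1}
  [6] u=0 | in ⊤ | out ⊤ | prev ⊥ | push {3}
  [7] u=2 | in ⊤ | out ⊤ | prev 0 | push {}
  [8] u=1 | in ⊤ | out ⊤ | prev 0 | push {0,4}
  [9] u=3 | in ⊤ | out ⊤ | prev 0 | push {2}
  [10] u=0 | in ⊤ | out ⊤ | ==
  [11] u=4 | in ⊤ | out 2 | ==
  [12] u=2 | in ⊤ | out ⊤ | ==

Converged values:
  [0] ⊤
  [1] ⊤
  [2] ⊤
  [3] ⊤
  [4] 2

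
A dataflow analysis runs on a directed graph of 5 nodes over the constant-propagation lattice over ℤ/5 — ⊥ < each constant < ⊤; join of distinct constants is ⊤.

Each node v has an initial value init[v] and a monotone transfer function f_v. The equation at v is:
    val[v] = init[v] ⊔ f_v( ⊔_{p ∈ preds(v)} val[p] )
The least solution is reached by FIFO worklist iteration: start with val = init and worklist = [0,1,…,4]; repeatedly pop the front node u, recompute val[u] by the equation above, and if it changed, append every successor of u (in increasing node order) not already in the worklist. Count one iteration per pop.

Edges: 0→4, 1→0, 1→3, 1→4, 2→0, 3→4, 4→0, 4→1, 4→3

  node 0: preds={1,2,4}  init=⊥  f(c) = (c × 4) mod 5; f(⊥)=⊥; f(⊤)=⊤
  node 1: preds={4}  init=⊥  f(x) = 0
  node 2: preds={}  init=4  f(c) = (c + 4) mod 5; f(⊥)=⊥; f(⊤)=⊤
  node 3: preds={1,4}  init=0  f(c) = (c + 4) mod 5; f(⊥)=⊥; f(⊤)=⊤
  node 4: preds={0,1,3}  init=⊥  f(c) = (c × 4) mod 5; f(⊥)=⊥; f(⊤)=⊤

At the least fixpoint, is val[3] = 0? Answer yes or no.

Trace (9 dequeues):
  [1] u=0 | in 4 | out 1 | prev ⊥ | push {}
  [2] u=1 | in ⊥ | out 0 | prev ⊥ | push {0}
  [3] u=2 | in ⊥ | out 4 | ==
  [4] u=3 | in 0 | out ⊤ | prev 0 | push {}
  [5] u=4 | in ⊤ | out ⊤ | prev ⊥ | push {1,3}
  [6] u=0 | in ⊤ | out ⊤ | prev 1 | push {4}
  [7] u=1 | in ⊤ | out 0 | ==
  [8] u=3 | in ⊤ | out ⊤ | ==
  [9] u=4 | in ⊤ | out ⊤ | ==

Converged values:
  [0] ⊤
  [1] 0
  [2] 4
  [3] ⊤
  [4] ⊤

no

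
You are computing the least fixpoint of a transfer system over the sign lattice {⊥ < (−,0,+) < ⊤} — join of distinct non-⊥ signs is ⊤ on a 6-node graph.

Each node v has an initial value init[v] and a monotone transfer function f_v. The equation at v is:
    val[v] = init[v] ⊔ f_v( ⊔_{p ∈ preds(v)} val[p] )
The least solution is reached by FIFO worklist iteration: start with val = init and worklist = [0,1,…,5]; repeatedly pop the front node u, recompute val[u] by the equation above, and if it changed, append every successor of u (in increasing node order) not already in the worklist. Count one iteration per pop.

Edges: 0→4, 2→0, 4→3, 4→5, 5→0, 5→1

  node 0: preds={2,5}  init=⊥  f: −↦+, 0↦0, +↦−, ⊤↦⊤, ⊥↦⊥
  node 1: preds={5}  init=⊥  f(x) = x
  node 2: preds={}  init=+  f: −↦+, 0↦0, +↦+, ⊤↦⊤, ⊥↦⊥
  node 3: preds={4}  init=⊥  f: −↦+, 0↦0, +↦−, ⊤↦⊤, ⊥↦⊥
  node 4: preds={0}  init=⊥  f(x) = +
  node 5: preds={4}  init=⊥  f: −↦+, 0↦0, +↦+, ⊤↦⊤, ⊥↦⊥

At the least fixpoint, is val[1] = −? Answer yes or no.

no

Iteration log — 9 steps:
  step 1. node 0  ⊔preds=+  new=−  old=⊥  +wl: 
  step 2. node 1  ⊔preds=⊥  new=⊥  stable
  step 3. node 2  ⊔preds=⊥  new=+  stable
  step 4. node 3  ⊔preds=⊥  new=⊥  stable
  step 5. node 4  ⊔preds=−  new=+  old=⊥  +wl: 3
  step 6. node 5  ⊔preds=+  new=+  old=⊥  +wl: 0,1
  step 7. node 3  ⊔preds=+  new=−  old=⊥  +wl: 
  step 8. node 0  ⊔preds=+  new=−  stable
  step 9. node 1  ⊔preds=+  new=+  old=⊥  +wl: 

Least fixpoint reached:
  node 0: −
  node 1: +
  node 2: +
  node 3: −
  node 4: +
  node 5: +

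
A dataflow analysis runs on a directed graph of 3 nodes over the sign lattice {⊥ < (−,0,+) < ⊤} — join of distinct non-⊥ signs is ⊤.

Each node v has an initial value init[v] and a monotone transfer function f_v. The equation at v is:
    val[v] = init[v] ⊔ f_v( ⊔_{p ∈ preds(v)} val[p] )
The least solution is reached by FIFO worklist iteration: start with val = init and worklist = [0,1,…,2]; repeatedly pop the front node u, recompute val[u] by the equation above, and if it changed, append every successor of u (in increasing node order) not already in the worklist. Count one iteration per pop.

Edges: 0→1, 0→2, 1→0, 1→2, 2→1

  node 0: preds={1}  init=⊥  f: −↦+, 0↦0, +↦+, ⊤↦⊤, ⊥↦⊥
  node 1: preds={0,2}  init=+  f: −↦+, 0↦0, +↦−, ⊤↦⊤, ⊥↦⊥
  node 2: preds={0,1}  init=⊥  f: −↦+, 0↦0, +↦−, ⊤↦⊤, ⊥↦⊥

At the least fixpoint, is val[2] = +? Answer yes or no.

Trace (6 dequeues):
  [1] u=0 | in + | out + | prev ⊥ | push {}
  [2] u=1 | in + | out ⊤ | prev + | push {0}
  [3] u=2 | in ⊤ | out ⊤ | prev ⊥ | push {1}
  [4] u=0 | in ⊤ | out ⊤ | prev + | push {2}
  [5] u=1 | in ⊤ | out ⊤ | ==
  [6] u=2 | in ⊤ | out ⊤ | ==

Converged values:
  [0] ⊤
  [1] ⊤
  [2] ⊤

no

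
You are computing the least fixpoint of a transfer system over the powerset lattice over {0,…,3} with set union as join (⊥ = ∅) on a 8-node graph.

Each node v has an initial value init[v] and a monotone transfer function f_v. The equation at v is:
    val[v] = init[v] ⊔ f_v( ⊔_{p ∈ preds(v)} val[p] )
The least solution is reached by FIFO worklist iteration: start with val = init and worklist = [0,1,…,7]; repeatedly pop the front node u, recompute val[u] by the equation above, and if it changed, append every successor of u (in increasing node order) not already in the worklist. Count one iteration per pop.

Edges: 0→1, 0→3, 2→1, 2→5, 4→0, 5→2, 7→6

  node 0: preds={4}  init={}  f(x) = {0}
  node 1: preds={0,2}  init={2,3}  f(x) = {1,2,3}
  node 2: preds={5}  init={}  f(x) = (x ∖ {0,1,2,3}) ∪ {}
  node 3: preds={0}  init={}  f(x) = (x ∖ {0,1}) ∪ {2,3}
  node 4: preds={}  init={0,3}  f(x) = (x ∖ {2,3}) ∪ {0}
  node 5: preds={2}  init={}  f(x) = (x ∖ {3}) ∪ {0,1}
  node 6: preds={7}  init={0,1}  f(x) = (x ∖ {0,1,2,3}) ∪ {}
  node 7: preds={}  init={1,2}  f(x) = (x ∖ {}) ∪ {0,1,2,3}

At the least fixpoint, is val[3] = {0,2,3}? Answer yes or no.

no

Iteration log — 10 steps:
  step 1. node 0  ⊔preds={0,3}  new={0}  old={}  +wl: 
  step 2. node 1  ⊔preds={0}  new={1,2,3}  old={2,3}  +wl: 
  step 3. node 2  ⊔preds={}  new={}  stable
  step 4. node 3  ⊔preds={0}  new={2,3}  old={}  +wl: 
  step 5. node 4  ⊔preds={}  new={0,3}  stable
  step 6. node 5  ⊔preds={}  new={0,1}  old={}  +wl: 2
  step 7. node 6  ⊔preds={1,2}  new={0,1}  stable
  step 8. node 7  ⊔preds={}  new={0,1,2,3}  old={1,2}  +wl: 6
  step 9. node 2  ⊔preds={0,1}  new={}  stable
  step 10. node 6  ⊔preds={0,1,2,3}  new={0,1}  stable

Least fixpoint reached:
  node 0: {0}
  node 1: {1,2,3}
  node 2: {}
  node 3: {2,3}
  node 4: {0,3}
  node 5: {0,1}
  node 6: {0,1}
  node 7: {0,1,2,3}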